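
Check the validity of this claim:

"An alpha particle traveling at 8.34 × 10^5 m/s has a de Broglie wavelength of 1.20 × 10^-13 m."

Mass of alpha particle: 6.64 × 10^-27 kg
True

The claim is correct.

Using λ = h/(mv):
λ = (6.626 × 10^-34 J·s) / (6.64 × 10^-27 kg × 8.34 × 10^5 m/s)
λ = 1.20 × 10^-13 m

This matches the claimed value.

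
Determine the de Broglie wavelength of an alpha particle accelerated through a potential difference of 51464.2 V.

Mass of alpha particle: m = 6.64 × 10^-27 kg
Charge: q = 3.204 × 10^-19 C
4.48 × 10^-14 m

When a particle is accelerated through voltage V, it gains kinetic energy KE = qV.

The de Broglie wavelength is then λ = h/√(2mqV):

λ = h/√(2mqV)
λ = (6.626 × 10^-34 J·s) / √(2 × 6.64 × 10^-27 kg × 3.204 × 10^-19 C × 51464.2 V)
λ = 4.48 × 10^-14 m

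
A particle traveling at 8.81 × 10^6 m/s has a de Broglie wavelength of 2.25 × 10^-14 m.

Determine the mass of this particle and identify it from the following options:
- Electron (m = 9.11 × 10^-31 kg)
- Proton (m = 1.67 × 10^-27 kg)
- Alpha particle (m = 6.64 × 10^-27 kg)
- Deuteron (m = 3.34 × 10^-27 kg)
The particle is a deuteron.

From λ = h/(mv), solve for mass:

m = h/(λv)
m = (6.626 × 10^-34 J·s) / (2.25 × 10^-14 m × 8.81 × 10^6 m/s)
m = 3.34 × 10^-27 kg

Comparing with the listed masses, this is closest to a deuteron.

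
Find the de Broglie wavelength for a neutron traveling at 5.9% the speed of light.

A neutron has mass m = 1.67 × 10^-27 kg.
2.24 × 10^-14 m

Using the de Broglie relation λ = h/(mv):

v = 5.9% × c = 1.769 × 10^7 m/s

λ = h/(mv)
λ = (6.626 × 10^-34 J·s) / (1.67 × 10^-27 kg × 1.769 × 10^7 m/s)
λ = 2.24 × 10^-14 m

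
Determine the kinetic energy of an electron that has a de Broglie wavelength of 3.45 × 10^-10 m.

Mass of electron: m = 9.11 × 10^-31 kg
2.02 × 10^-18 J (or 12.6 eV)

From λ = h/√(2mKE), we solve for KE:

λ² = h²/(2mKE)
KE = h²/(2mλ²)
KE = (6.626 × 10^-34 J·s)² / (2 × 9.11 × 10^-31 kg × (3.45 × 10^-10 m)²)
KE = 2.02 × 10^-18 J
KE = 12.6 eV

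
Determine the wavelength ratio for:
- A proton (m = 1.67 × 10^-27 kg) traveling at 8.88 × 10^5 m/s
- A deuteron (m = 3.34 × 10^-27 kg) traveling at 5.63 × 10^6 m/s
λ₁/λ₂ = 12.7

Using λ = h/(mv):

λ₁ = h/(m₁v₁) = 4.47 × 10^-13 m
λ₂ = h/(m₂v₂) = 3.52 × 10^-14 m

Ratio λ₁/λ₂ = (m₂v₂)/(m₁v₁)
         = (3.34 × 10^-27 kg × 5.63 × 10^6 m/s) / (1.67 × 10^-27 kg × 8.88 × 10^5 m/s)
         = 12.7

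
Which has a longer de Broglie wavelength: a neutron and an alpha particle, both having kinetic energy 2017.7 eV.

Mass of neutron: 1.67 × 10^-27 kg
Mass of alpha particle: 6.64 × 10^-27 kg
The neutron has the longer wavelength.

Using λ = h/√(2mKE):

For neutron: λ₁ = h/√(2m₁KE) = 6.38 × 10^-13 m
For alpha particle: λ₂ = h/√(2m₂KE) = 3.20 × 10^-13 m

Since λ ∝ 1/√m at constant kinetic energy, the lighter particle has the longer wavelength.

The neutron has the longer de Broglie wavelength.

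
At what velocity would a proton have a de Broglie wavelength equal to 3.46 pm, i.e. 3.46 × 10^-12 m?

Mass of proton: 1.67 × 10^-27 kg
1.15 × 10^5 m/s

From λ = h/(mv), solve for v:

v = h/(mλ)
v = (6.626 × 10^-34 J·s) / (1.67 × 10^-27 kg × 3.46 × 10^-12 m)
v = 1.15 × 10^5 m/s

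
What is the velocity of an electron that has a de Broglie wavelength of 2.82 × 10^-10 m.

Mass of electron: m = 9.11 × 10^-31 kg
2.58 × 10^6 m/s

From the de Broglie relation λ = h/(mv), we solve for v:

v = h/(mλ)
v = (6.626 × 10^-34 J·s) / (9.11 × 10^-31 kg × 2.82 × 10^-10 m)
v = 2.58 × 10^6 m/s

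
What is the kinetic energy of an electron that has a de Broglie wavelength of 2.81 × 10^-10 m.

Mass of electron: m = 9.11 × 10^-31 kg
3.05 × 10^-18 J (or 19.0 eV)

From λ = h/√(2mKE), we solve for KE:

λ² = h²/(2mKE)
KE = h²/(2mλ²)
KE = (6.626 × 10^-34 J·s)² / (2 × 9.11 × 10^-31 kg × (2.81 × 10^-10 m)²)
KE = 3.05 × 10^-18 J
KE = 19.0 eV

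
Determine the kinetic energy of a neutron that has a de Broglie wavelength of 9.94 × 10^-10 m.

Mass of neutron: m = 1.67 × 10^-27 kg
1.33 × 10^-22 J (or 8.30 × 10^-4 eV)

From λ = h/√(2mKE), we solve for KE:

λ² = h²/(2mKE)
KE = h²/(2mλ²)
KE = (6.626 × 10^-34 J·s)² / (2 × 1.67 × 10^-27 kg × (9.94 × 10^-10 m)²)
KE = 1.33 × 10^-22 J
KE = 8.30 × 10^-4 eV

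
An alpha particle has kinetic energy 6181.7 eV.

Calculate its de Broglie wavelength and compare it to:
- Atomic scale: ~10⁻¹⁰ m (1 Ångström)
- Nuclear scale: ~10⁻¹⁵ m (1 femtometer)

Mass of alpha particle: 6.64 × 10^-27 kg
λ = 1.83 × 10^-13 m, which is between nuclear and atomic scales.

Using λ = h/√(2mKE):

KE = 6181.7 eV = 9.904 × 10^-16 J

λ = h/√(2mKE)
λ = (6.626 × 10^-34 J·s) / √(2 × 6.64 × 10^-27 kg × 9.904 × 10^-16 J)
λ = 1.83 × 10^-13 m

Comparison:
- Atomic scale (10⁻¹⁰ m): λ is 0.0018× this size
- Nuclear scale (10⁻¹⁵ m): λ is 1.8e+02× this size

The wavelength is between nuclear and atomic scales.

This wavelength is appropriate for probing atomic structure but too large for nuclear physics experiments.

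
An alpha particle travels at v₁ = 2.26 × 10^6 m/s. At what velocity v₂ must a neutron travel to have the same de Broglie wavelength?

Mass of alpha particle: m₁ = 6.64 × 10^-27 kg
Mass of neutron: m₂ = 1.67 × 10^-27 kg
v₂ = 8.99 × 10^6 m/s

For equal de Broglie wavelengths: λ₁ = λ₂

h/(m₁v₁) = h/(m₂v₂)
m₁v₁ = m₂v₂
v₂ = v₁ · (m₁/m₂)

v₂ = 2.26 × 10^6 m/s × (6.64 × 10^-27 kg / 1.67 × 10^-27 kg)
v₂ = 8.99 × 10^6 m/s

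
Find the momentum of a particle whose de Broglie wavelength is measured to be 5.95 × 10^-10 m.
1.11 × 10^-24 kg·m/s

From the de Broglie relation λ = h/p, we solve for p:

p = h/λ
p = (6.626 × 10^-34 J·s) / (5.95 × 10^-10 m)
p = 1.11 × 10^-24 kg·m/s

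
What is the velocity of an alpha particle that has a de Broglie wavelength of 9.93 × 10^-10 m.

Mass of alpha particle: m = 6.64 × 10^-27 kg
1.00 × 10^2 m/s

From the de Broglie relation λ = h/(mv), we solve for v:

v = h/(mλ)
v = (6.626 × 10^-34 J·s) / (6.64 × 10^-27 kg × 9.93 × 10^-10 m)
v = 1.00 × 10^2 m/s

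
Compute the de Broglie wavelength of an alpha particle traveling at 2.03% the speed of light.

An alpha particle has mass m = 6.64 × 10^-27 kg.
1.64 × 10^-14 m

Using the de Broglie relation λ = h/(mv):

v = 2.03% × c = 6.086 × 10^6 m/s

λ = h/(mv)
λ = (6.626 × 10^-34 J·s) / (6.64 × 10^-27 kg × 6.086 × 10^6 m/s)
λ = 1.64 × 10^-14 m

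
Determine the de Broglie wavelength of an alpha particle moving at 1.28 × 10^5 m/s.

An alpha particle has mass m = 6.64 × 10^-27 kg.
7.80 × 10^-13 m

Using the de Broglie relation λ = h/(mv):

λ = h/(mv)
λ = (6.626 × 10^-34 J·s) / (6.64 × 10^-27 kg × 1.28 × 10^5 m/s)
λ = 7.80 × 10^-13 m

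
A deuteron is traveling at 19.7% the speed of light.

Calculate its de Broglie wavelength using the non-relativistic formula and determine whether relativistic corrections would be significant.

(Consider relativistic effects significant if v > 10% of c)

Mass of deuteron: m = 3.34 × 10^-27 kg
Yes, relativistic corrections are needed.

Using the non-relativistic de Broglie formula λ = h/(mv):

v = 19.7% × c = 5.906 × 10^7 m/s

λ = h/(mv)
λ = (6.626 × 10^-34 J·s) / (3.34 × 10^-27 kg × 5.906 × 10^7 m/s)
λ = 3.36 × 10^-15 m

Since v = 19.7% of c > 10% of c, relativistic corrections ARE significant and the actual wavelength would differ from this non-relativistic estimate.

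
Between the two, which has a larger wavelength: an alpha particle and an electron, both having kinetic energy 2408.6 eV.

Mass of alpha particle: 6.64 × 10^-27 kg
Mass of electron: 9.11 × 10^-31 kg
The electron has the longer wavelength.

Using λ = h/√(2mKE):

For alpha particle: λ₁ = h/√(2m₁KE) = 2.93 × 10^-13 m
For electron: λ₂ = h/√(2m₂KE) = 2.50 × 10^-11 m

Since λ ∝ 1/√m at constant kinetic energy, the lighter particle has the longer wavelength.

The electron has the longer de Broglie wavelength.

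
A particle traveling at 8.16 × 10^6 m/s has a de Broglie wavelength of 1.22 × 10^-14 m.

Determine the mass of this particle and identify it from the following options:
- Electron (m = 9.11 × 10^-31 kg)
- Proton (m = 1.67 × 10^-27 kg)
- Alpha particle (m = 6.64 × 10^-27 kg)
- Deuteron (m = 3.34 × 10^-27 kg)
The particle is an alpha particle.

From λ = h/(mv), solve for mass:

m = h/(λv)
m = (6.626 × 10^-34 J·s) / (1.22 × 10^-14 m × 8.16 × 10^6 m/s)
m = 6.66 × 10^-27 kg

Comparing with the listed masses, this is closest to an alpha particle.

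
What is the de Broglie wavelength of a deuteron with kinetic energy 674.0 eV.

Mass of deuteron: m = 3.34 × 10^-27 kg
7.80 × 10^-13 m

Using λ = h/√(2mKE):

First convert KE to Joules: KE = 674.0 eV = 1.080 × 10^-16 J

λ = h/√(2mKE)
λ = (6.626 × 10^-34 J·s) / √(2 × 3.34 × 10^-27 kg × 1.080 × 10^-16 J)
λ = 7.80 × 10^-13 m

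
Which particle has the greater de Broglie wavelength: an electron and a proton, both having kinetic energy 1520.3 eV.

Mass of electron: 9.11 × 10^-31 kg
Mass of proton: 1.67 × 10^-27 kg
The electron has the longer wavelength.

Using λ = h/√(2mKE):

For electron: λ₁ = h/√(2m₁KE) = 3.15 × 10^-11 m
For proton: λ₂ = h/√(2m₂KE) = 7.35 × 10^-13 m

Since λ ∝ 1/√m at constant kinetic energy, the lighter particle has the longer wavelength.

The electron has the longer de Broglie wavelength.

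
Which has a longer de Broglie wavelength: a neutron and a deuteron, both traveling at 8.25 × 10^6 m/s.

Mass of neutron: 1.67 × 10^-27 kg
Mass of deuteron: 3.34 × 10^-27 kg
The neutron has the longer wavelength.

Using λ = h/(mv), since both particles have the same velocity, the wavelength depends only on mass.

For neutron: λ₁ = h/(m₁v) = 4.81 × 10^-14 m
For deuteron: λ₂ = h/(m₂v) = 2.40 × 10^-14 m

Since λ ∝ 1/m at constant velocity, the lighter particle has the longer wavelength.

The neutron has the longer de Broglie wavelength.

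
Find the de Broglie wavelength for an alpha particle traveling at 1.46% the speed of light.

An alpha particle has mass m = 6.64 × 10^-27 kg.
2.28 × 10^-14 m

Using the de Broglie relation λ = h/(mv):

v = 1.46% × c = 4.377 × 10^6 m/s

λ = h/(mv)
λ = (6.626 × 10^-34 J·s) / (6.64 × 10^-27 kg × 4.377 × 10^6 m/s)
λ = 2.28 × 10^-14 m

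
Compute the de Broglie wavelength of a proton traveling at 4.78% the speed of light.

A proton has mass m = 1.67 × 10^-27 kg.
2.77 × 10^-14 m

Using the de Broglie relation λ = h/(mv):

v = 4.78% × c = 1.433 × 10^7 m/s

λ = h/(mv)
λ = (6.626 × 10^-34 J·s) / (1.67 × 10^-27 kg × 1.433 × 10^7 m/s)
λ = 2.77 × 10^-14 m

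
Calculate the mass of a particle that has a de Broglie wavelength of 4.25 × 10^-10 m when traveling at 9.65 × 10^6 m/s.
1.62 × 10^-31 kg

From the de Broglie relation λ = h/(mv), we solve for m:

m = h/(λv)
m = (6.626 × 10^-34 J·s) / (4.25 × 10^-10 m × 9.65 × 10^6 m/s)
m = 1.62 × 10^-31 kg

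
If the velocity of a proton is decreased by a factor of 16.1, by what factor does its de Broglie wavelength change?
The wavelength increases by a factor of 16.1.

From λ = h/(mv), the wavelength is inversely proportional to velocity:

λ ∝ 1/v

If v → v/16.1, then λ → 16.1λ

When velocity is decreased by a factor of 16.1, the wavelength increases by a factor of 16.1.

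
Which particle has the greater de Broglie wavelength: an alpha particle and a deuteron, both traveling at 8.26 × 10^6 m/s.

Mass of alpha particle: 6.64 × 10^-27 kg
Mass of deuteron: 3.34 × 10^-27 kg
The deuteron has the longer wavelength.

Using λ = h/(mv), since both particles have the same velocity, the wavelength depends only on mass.

For alpha particle: λ₁ = h/(m₁v) = 1.21 × 10^-14 m
For deuteron: λ₂ = h/(m₂v) = 2.40 × 10^-14 m

Since λ ∝ 1/m at constant velocity, the lighter particle has the longer wavelength.

The deuteron has the longer de Broglie wavelength.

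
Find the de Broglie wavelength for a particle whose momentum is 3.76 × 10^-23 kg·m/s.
1.76 × 10^-11 m

Using the de Broglie relation λ = h/p:

λ = h/p
λ = (6.626 × 10^-34 J·s) / (3.76 × 10^-23 kg·m/s)
λ = 1.76 × 10^-11 m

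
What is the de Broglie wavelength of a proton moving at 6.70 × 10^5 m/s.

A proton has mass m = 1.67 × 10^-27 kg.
5.92 × 10^-13 m

Using the de Broglie relation λ = h/(mv):

λ = h/(mv)
λ = (6.626 × 10^-34 J·s) / (1.67 × 10^-27 kg × 6.70 × 10^5 m/s)
λ = 5.92 × 10^-13 m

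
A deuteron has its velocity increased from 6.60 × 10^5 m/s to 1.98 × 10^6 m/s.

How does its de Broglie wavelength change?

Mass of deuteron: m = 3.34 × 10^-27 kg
The wavelength decreases by a factor of 3.

Using λ = h/(mv):

Initial wavelength: λ₁ = h/(mv₁) = 3.01 × 10^-13 m
Final wavelength: λ₂ = h/(mv₂) = 1.00 × 10^-13 m

Since λ ∝ 1/v, when velocity increases by a factor of 3, the wavelength decreases by a factor of 3.

λ₂/λ₁ = v₁/v₂ = 1/3

The wavelength decreases by a factor of 3.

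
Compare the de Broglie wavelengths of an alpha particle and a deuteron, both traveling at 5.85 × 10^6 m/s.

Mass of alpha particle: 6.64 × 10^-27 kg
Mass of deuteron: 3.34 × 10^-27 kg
The deuteron has the longer wavelength.

Using λ = h/(mv), since both particles have the same velocity, the wavelength depends only on mass.

For alpha particle: λ₁ = h/(m₁v) = 1.71 × 10^-14 m
For deuteron: λ₂ = h/(m₂v) = 3.39 × 10^-14 m

Since λ ∝ 1/m at constant velocity, the lighter particle has the longer wavelength.

The deuteron has the longer de Broglie wavelength.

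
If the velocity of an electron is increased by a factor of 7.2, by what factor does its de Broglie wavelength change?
The wavelength decreases by a factor of 7.2.

From λ = h/(mv), the wavelength is inversely proportional to velocity:

λ ∝ 1/v

If v → 7.2v, then λ → λ/7.2

When velocity is increased by a factor of 7.2, the wavelength decreases by a factor of 7.2.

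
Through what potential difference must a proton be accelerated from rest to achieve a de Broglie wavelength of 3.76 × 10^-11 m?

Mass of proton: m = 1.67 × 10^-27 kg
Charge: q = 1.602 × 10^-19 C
5.80 × 10^-1 V

From λ = h/√(2mqV), we solve for V:

λ² = h²/(2mqV)
V = h²/(2mqλ²)
V = (6.626 × 10^-34 J·s)² / (2 × 1.67 × 10^-27 kg × 1.602 × 10^-19 C × (3.76 × 10^-11 m)²)
V = 5.80 × 10^-1 V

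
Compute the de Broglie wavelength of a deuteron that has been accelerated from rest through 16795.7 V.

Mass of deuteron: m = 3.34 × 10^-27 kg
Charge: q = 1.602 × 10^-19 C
1.56 × 10^-13 m

When a particle is accelerated through voltage V, it gains kinetic energy KE = qV.

The de Broglie wavelength is then λ = h/√(2mqV):

λ = h/√(2mqV)
λ = (6.626 × 10^-34 J·s) / √(2 × 3.34 × 10^-27 kg × 1.602 × 10^-19 C × 16795.7 V)
λ = 1.56 × 10^-13 m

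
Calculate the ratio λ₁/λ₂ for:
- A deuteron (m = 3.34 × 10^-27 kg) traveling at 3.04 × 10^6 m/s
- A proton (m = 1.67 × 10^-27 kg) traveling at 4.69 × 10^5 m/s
λ₁/λ₂ = 0.0771

Using λ = h/(mv):

λ₁ = h/(m₁v₁) = 6.53 × 10^-14 m
λ₂ = h/(m₂v₂) = 8.46 × 10^-13 m

Ratio λ₁/λ₂ = (m₂v₂)/(m₁v₁)
         = (1.67 × 10^-27 kg × 4.69 × 10^5 m/s) / (3.34 × 10^-27 kg × 3.04 × 10^6 m/s)
         = 0.0771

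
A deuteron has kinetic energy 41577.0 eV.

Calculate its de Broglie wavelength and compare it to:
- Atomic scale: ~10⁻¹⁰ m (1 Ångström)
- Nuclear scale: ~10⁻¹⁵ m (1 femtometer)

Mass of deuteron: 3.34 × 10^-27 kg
λ = 9.93 × 10^-14 m, which is between nuclear and atomic scales.

Using λ = h/√(2mKE):

KE = 41577.0 eV = 6.661 × 10^-15 J

λ = h/√(2mKE)
λ = (6.626 × 10^-34 J·s) / √(2 × 3.34 × 10^-27 kg × 6.661 × 10^-15 J)
λ = 9.93 × 10^-14 m

Comparison:
- Atomic scale (10⁻¹⁰ m): λ is 0.00099× this size
- Nuclear scale (10⁻¹⁵ m): λ is 99× this size

The wavelength is between nuclear and atomic scales.

This wavelength is appropriate for probing atomic structure but too large for nuclear physics experiments.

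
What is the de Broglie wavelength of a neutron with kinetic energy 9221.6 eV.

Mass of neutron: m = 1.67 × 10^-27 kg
2.98 × 10^-13 m

Using λ = h/√(2mKE):

First convert KE to Joules: KE = 9221.6 eV = 1.477 × 10^-15 J

λ = h/√(2mKE)
λ = (6.626 × 10^-34 J·s) / √(2 × 1.67 × 10^-27 kg × 1.477 × 10^-15 J)
λ = 2.98 × 10^-13 m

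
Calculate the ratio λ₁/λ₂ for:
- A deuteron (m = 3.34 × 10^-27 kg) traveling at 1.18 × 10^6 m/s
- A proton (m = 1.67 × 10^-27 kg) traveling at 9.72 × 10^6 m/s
λ₁/λ₂ = 4.12

Using λ = h/(mv):

λ₁ = h/(m₁v₁) = 1.68 × 10^-13 m
λ₂ = h/(m₂v₂) = 4.08 × 10^-14 m

Ratio λ₁/λ₂ = (m₂v₂)/(m₁v₁)
         = (1.67 × 10^-27 kg × 9.72 × 10^6 m/s) / (3.34 × 10^-27 kg × 1.18 × 10^6 m/s)
         = 4.12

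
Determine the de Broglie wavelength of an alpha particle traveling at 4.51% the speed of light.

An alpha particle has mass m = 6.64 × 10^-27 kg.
7.38 × 10^-15 m

Using the de Broglie relation λ = h/(mv):

v = 4.51% × c = 1.352 × 10^7 m/s

λ = h/(mv)
λ = (6.626 × 10^-34 J·s) / (6.64 × 10^-27 kg × 1.352 × 10^7 m/s)
λ = 7.38 × 10^-15 m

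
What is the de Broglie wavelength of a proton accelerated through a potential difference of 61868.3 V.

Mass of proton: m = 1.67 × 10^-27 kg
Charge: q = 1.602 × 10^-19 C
1.15 × 10^-13 m

When a particle is accelerated through voltage V, it gains kinetic energy KE = qV.

The de Broglie wavelength is then λ = h/√(2mqV):

λ = h/√(2mqV)
λ = (6.626 × 10^-34 J·s) / √(2 × 1.67 × 10^-27 kg × 1.602 × 10^-19 C × 61868.3 V)
λ = 1.15 × 10^-13 m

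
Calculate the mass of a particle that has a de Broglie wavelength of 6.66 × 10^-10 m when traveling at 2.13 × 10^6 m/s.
4.67 × 10^-31 kg

From the de Broglie relation λ = h/(mv), we solve for m:

m = h/(λv)
m = (6.626 × 10^-34 J·s) / (6.66 × 10^-10 m × 2.13 × 10^6 m/s)
m = 4.67 × 10^-31 kg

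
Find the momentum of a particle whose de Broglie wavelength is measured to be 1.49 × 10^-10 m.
4.45 × 10^-24 kg·m/s

From the de Broglie relation λ = h/p, we solve for p:

p = h/λ
p = (6.626 × 10^-34 J·s) / (1.49 × 10^-10 m)
p = 4.45 × 10^-24 kg·m/s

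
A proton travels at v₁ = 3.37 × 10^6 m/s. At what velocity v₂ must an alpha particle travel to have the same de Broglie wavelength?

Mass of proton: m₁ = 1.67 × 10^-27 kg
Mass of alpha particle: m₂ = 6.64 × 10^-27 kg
v₂ = 8.48 × 10^5 m/s

For equal de Broglie wavelengths: λ₁ = λ₂

h/(m₁v₁) = h/(m₂v₂)
m₁v₁ = m₂v₂
v₂ = v₁ · (m₁/m₂)

v₂ = 3.37 × 10^6 m/s × (1.67 × 10^-27 kg / 6.64 × 10^-27 kg)
v₂ = 8.48 × 10^5 m/s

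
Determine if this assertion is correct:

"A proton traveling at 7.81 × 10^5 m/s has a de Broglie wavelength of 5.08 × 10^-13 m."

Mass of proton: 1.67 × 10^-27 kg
True

The claim is correct.

Using λ = h/(mv):
λ = (6.626 × 10^-34 J·s) / (1.67 × 10^-27 kg × 7.81 × 10^5 m/s)
λ = 5.08 × 10^-13 m

This matches the claimed value.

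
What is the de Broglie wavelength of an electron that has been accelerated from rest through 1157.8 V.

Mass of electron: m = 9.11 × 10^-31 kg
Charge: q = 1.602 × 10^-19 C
3.60 × 10^-11 m

When a particle is accelerated through voltage V, it gains kinetic energy KE = qV.

The de Broglie wavelength is then λ = h/√(2mqV):

λ = h/√(2mqV)
λ = (6.626 × 10^-34 J·s) / √(2 × 9.11 × 10^-31 kg × 1.602 × 10^-19 C × 1157.8 V)
λ = 3.60 × 10^-11 m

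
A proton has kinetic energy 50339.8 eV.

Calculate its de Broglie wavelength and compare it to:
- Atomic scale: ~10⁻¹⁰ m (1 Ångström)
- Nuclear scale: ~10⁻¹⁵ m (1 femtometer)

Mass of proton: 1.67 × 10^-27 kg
λ = 1.28 × 10^-13 m, which is between nuclear and atomic scales.

Using λ = h/√(2mKE):

KE = 50339.8 eV = 8.065 × 10^-15 J

λ = h/√(2mKE)
λ = (6.626 × 10^-34 J·s) / √(2 × 1.67 × 10^-27 kg × 8.065 × 10^-15 J)
λ = 1.28 × 10^-13 m

Comparison:
- Atomic scale (10⁻¹⁰ m): λ is 0.0013× this size
- Nuclear scale (10⁻¹⁵ m): λ is 1.3e+02× this size

The wavelength is between nuclear and atomic scales.

This wavelength is appropriate for probing atomic structure but too large for nuclear physics experiments.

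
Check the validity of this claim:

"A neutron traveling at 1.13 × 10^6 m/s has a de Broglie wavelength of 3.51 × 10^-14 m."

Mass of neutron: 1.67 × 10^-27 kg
False

The claim is incorrect.

Using λ = h/(mv):
λ = (6.626 × 10^-34 J·s) / (1.67 × 10^-27 kg × 1.13 × 10^6 m/s)
λ = 3.51 × 10^-13 m

The actual wavelength differs from the claimed 3.51 × 10^-14 m.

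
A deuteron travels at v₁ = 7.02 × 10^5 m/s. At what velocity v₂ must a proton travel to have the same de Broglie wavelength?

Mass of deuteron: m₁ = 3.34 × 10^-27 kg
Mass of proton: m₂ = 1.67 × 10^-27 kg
v₂ = 1.40 × 10^6 m/s

For equal de Broglie wavelengths: λ₁ = λ₂

h/(m₁v₁) = h/(m₂v₂)
m₁v₁ = m₂v₂
v₂ = v₁ · (m₁/m₂)

v₂ = 7.02 × 10^5 m/s × (3.34 × 10^-27 kg / 1.67 × 10^-27 kg)
v₂ = 1.40 × 10^6 m/s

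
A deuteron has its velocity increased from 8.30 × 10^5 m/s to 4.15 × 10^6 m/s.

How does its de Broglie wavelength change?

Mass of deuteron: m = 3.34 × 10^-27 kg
The wavelength decreases by a factor of 5.

Using λ = h/(mv):

Initial wavelength: λ₁ = h/(mv₁) = 2.39 × 10^-13 m
Final wavelength: λ₂ = h/(mv₂) = 4.78 × 10^-14 m

Since λ ∝ 1/v, when velocity increases by a factor of 5, the wavelength decreases by a factor of 5.

λ₂/λ₁ = v₁/v₂ = 1/5

The wavelength decreases by a factor of 5.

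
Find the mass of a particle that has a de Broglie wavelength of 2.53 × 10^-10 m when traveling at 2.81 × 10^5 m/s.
9.32 × 10^-30 kg

From the de Broglie relation λ = h/(mv), we solve for m:

m = h/(λv)
m = (6.626 × 10^-34 J·s) / (2.53 × 10^-10 m × 2.81 × 10^5 m/s)
m = 9.32 × 10^-30 kg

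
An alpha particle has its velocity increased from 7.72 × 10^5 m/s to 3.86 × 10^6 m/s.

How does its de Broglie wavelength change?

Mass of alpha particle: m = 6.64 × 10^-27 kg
The wavelength decreases by a factor of 5.

Using λ = h/(mv):

Initial wavelength: λ₁ = h/(mv₁) = 1.29 × 10^-13 m
Final wavelength: λ₂ = h/(mv₂) = 2.59 × 10^-14 m

Since λ ∝ 1/v, when velocity increases by a factor of 5, the wavelength decreases by a factor of 5.

λ₂/λ₁ = v₁/v₂ = 1/5

The wavelength decreases by a factor of 5.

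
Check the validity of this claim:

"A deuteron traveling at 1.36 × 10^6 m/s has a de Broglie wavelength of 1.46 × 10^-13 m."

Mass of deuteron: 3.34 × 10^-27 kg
True

The claim is correct.

Using λ = h/(mv):
λ = (6.626 × 10^-34 J·s) / (3.34 × 10^-27 kg × 1.36 × 10^6 m/s)
λ = 1.46 × 10^-13 m

This matches the claimed value.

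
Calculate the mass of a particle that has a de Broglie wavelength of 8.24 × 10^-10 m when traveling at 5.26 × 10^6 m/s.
1.53 × 10^-31 kg

From the de Broglie relation λ = h/(mv), we solve for m:

m = h/(λv)
m = (6.626 × 10^-34 J·s) / (8.24 × 10^-10 m × 5.26 × 10^6 m/s)
m = 1.53 × 10^-31 kg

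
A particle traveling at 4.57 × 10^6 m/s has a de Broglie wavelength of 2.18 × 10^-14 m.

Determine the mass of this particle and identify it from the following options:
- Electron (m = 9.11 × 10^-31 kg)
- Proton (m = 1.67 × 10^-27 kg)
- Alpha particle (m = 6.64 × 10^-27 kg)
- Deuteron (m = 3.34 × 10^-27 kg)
The particle is an alpha particle.

From λ = h/(mv), solve for mass:

m = h/(λv)
m = (6.626 × 10^-34 J·s) / (2.18 × 10^-14 m × 4.57 × 10^6 m/s)
m = 6.65 × 10^-27 kg

Comparing with the listed masses, this is closest to an alpha particle.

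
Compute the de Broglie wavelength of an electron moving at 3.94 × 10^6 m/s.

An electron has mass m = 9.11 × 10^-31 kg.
1.85 × 10^-10 m

Using the de Broglie relation λ = h/(mv):

λ = h/(mv)
λ = (6.626 × 10^-34 J·s) / (9.11 × 10^-31 kg × 3.94 × 10^6 m/s)
λ = 1.85 × 10^-10 m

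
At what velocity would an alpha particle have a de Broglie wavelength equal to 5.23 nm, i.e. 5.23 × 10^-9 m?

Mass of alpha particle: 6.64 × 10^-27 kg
1.91 × 10^1 m/s

From λ = h/(mv), solve for v:

v = h/(mλ)
v = (6.626 × 10^-34 J·s) / (6.64 × 10^-27 kg × 5.23 × 10^-9 m)
v = 1.91 × 10^1 m/s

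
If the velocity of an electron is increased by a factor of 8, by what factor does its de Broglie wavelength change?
The wavelength decreases by a factor of 8.

From λ = h/(mv), the wavelength is inversely proportional to velocity:

λ ∝ 1/v

If v → 8v, then λ → λ/8

When velocity is increased by a factor of 8, the wavelength decreases by a factor of 8.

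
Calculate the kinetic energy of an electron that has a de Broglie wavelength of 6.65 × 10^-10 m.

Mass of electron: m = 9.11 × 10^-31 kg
5.45 × 10^-19 J (or 3.40 eV)

From λ = h/√(2mKE), we solve for KE:

λ² = h²/(2mKE)
KE = h²/(2mλ²)
KE = (6.626 × 10^-34 J·s)² / (2 × 9.11 × 10^-31 kg × (6.65 × 10^-10 m)²)
KE = 5.45 × 10^-19 J
KE = 3.40 eV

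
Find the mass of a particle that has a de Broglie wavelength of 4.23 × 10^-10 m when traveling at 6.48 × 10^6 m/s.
2.42 × 10^-31 kg

From the de Broglie relation λ = h/(mv), we solve for m:

m = h/(λv)
m = (6.626 × 10^-34 J·s) / (4.23 × 10^-10 m × 6.48 × 10^6 m/s)
m = 2.42 × 10^-31 kg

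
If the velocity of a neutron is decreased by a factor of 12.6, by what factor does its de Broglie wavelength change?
The wavelength increases by a factor of 12.6.

From λ = h/(mv), the wavelength is inversely proportional to velocity:

λ ∝ 1/v

If v → v/12.6, then λ → 12.6λ

When velocity is decreased by a factor of 12.6, the wavelength increases by a factor of 12.6.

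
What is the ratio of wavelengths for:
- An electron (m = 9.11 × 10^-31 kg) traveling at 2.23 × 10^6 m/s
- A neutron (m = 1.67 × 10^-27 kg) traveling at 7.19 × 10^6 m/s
λ₁/λ₂ = 5.91 × 10^3

Using λ = h/(mv):

λ₁ = h/(m₁v₁) = 3.26 × 10^-10 m
λ₂ = h/(m₂v₂) = 5.52 × 10^-14 m

Ratio λ₁/λ₂ = (m₂v₂)/(m₁v₁)
         = (1.67 × 10^-27 kg × 7.19 × 10^6 m/s) / (9.11 × 10^-31 kg × 2.23 × 10^6 m/s)
         = 5.91 × 10^3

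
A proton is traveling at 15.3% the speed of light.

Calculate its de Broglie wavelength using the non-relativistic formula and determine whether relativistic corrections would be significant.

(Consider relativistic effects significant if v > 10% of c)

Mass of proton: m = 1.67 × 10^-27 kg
Yes, relativistic corrections are needed.

Using the non-relativistic de Broglie formula λ = h/(mv):

v = 15.3% × c = 4.587 × 10^7 m/s

λ = h/(mv)
λ = (6.626 × 10^-34 J·s) / (1.67 × 10^-27 kg × 4.587 × 10^7 m/s)
λ = 8.65 × 10^-15 m

Since v = 15.3% of c > 10% of c, relativistic corrections ARE significant and the actual wavelength would differ from this non-relativistic estimate.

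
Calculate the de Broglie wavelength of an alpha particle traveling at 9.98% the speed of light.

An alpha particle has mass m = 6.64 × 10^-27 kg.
3.34 × 10^-15 m

Using the de Broglie relation λ = h/(mv):

v = 9.98% × c = 2.992 × 10^7 m/s

λ = h/(mv)
λ = (6.626 × 10^-34 J·s) / (6.64 × 10^-27 kg × 2.992 × 10^7 m/s)
λ = 3.34 × 10^-15 m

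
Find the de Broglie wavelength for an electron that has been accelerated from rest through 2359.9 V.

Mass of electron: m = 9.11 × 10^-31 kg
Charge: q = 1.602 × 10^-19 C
2.52 × 10^-11 m

When a particle is accelerated through voltage V, it gains kinetic energy KE = qV.

The de Broglie wavelength is then λ = h/√(2mqV):

λ = h/√(2mqV)
λ = (6.626 × 10^-34 J·s) / √(2 × 9.11 × 10^-31 kg × 1.602 × 10^-19 C × 2359.9 V)
λ = 2.52 × 10^-11 m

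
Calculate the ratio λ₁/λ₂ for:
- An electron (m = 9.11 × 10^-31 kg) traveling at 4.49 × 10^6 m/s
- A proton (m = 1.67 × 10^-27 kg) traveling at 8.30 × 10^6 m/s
λ₁/λ₂ = 3.39 × 10^3

Using λ = h/(mv):

λ₁ = h/(m₁v₁) = 1.62 × 10^-10 m
λ₂ = h/(m₂v₂) = 4.78 × 10^-14 m

Ratio λ₁/λ₂ = (m₂v₂)/(m₁v₁)
         = (1.67 × 10^-27 kg × 8.30 × 10^6 m/s) / (9.11 × 10^-31 kg × 4.49 × 10^6 m/s)
         = 3.39 × 10^3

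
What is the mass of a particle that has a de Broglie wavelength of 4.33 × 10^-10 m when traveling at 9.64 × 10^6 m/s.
1.59 × 10^-31 kg

From the de Broglie relation λ = h/(mv), we solve for m:

m = h/(λv)
m = (6.626 × 10^-34 J·s) / (4.33 × 10^-10 m × 9.64 × 10^6 m/s)
m = 1.59 × 10^-31 kg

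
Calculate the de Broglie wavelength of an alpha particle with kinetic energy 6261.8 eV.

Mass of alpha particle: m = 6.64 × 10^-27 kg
1.82 × 10^-13 m

Using λ = h/√(2mKE):

First convert KE to Joules: KE = 6261.8 eV = 1.003 × 10^-15 J

λ = h/√(2mKE)
λ = (6.626 × 10^-34 J·s) / √(2 × 6.64 × 10^-27 kg × 1.003 × 10^-15 J)
λ = 1.82 × 10^-13 m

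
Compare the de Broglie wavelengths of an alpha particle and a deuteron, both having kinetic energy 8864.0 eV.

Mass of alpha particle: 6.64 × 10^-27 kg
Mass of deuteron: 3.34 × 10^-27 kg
The deuteron has the longer wavelength.

Using λ = h/√(2mKE):

For alpha particle: λ₁ = h/√(2m₁KE) = 1.53 × 10^-13 m
For deuteron: λ₂ = h/√(2m₂KE) = 2.15 × 10^-13 m

Since λ ∝ 1/√m at constant kinetic energy, the lighter particle has the longer wavelength.

The deuteron has the longer de Broglie wavelength.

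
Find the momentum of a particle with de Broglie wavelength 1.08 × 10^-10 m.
6.14 × 10^-24 kg·m/s

From the de Broglie relation λ = h/p, we solve for p:

p = h/λ
p = (6.626 × 10^-34 J·s) / (1.08 × 10^-10 m)
p = 6.14 × 10^-24 kg·m/s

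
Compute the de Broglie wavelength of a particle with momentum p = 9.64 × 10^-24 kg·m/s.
6.87 × 10^-11 m

Using the de Broglie relation λ = h/p:

λ = h/p
λ = (6.626 × 10^-34 J·s) / (9.64 × 10^-24 kg·m/s)
λ = 6.87 × 10^-11 m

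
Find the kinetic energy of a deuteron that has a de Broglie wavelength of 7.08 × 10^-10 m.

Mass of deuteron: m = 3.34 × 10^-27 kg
1.31 × 10^-22 J (or 8.18 × 10^-4 eV)

From λ = h/√(2mKE), we solve for KE:

λ² = h²/(2mKE)
KE = h²/(2mλ²)
KE = (6.626 × 10^-34 J·s)² / (2 × 3.34 × 10^-27 kg × (7.08 × 10^-10 m)²)
KE = 1.31 × 10^-22 J
KE = 8.18 × 10^-4 eV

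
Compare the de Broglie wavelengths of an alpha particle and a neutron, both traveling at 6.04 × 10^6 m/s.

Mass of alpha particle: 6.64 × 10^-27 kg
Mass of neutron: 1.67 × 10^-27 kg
The neutron has the longer wavelength.

Using λ = h/(mv), since both particles have the same velocity, the wavelength depends only on mass.

For alpha particle: λ₁ = h/(m₁v) = 1.65 × 10^-14 m
For neutron: λ₂ = h/(m₂v) = 6.57 × 10^-14 m

Since λ ∝ 1/m at constant velocity, the lighter particle has the longer wavelength.

The neutron has the longer de Broglie wavelength.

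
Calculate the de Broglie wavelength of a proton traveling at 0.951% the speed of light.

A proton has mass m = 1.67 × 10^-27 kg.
1.39 × 10^-13 m

Using the de Broglie relation λ = h/(mv):

v = 0.951% × c = 2.851 × 10^6 m/s

λ = h/(mv)
λ = (6.626 × 10^-34 J·s) / (1.67 × 10^-27 kg × 2.851 × 10^6 m/s)
λ = 1.39 × 10^-13 m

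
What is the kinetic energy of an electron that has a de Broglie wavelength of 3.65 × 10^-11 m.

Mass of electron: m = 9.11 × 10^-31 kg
1.81 × 10^-16 J (or 1.13 × 10^3 eV)

From λ = h/√(2mKE), we solve for KE:

λ² = h²/(2mKE)
KE = h²/(2mλ²)
KE = (6.626 × 10^-34 J·s)² / (2 × 9.11 × 10^-31 kg × (3.65 × 10^-11 m)²)
KE = 1.81 × 10^-16 J
KE = 1.13 × 10^3 eV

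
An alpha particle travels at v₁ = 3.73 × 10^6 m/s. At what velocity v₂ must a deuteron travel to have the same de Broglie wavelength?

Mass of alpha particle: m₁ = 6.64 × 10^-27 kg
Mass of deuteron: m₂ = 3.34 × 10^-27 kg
v₂ = 7.42 × 10^6 m/s

For equal de Broglie wavelengths: λ₁ = λ₂

h/(m₁v₁) = h/(m₂v₂)
m₁v₁ = m₂v₂
v₂ = v₁ · (m₁/m₂)

v₂ = 3.73 × 10^6 m/s × (6.64 × 10^-27 kg / 3.34 × 10^-27 kg)
v₂ = 7.42 × 10^6 m/s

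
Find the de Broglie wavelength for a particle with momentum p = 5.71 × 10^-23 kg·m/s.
1.16 × 10^-11 m

Using the de Broglie relation λ = h/p:

λ = h/p
λ = (6.626 × 10^-34 J·s) / (5.71 × 10^-23 kg·m/s)
λ = 1.16 × 10^-11 m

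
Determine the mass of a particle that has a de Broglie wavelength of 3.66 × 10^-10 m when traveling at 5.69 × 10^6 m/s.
3.18 × 10^-31 kg

From the de Broglie relation λ = h/(mv), we solve for m:

m = h/(λv)
m = (6.626 × 10^-34 J·s) / (3.66 × 10^-10 m × 5.69 × 10^6 m/s)
m = 3.18 × 10^-31 kg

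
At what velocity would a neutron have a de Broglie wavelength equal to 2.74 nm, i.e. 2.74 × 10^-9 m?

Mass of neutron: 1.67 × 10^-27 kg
1.45 × 10^2 m/s

From λ = h/(mv), solve for v:

v = h/(mλ)
v = (6.626 × 10^-34 J·s) / (1.67 × 10^-27 kg × 2.74 × 10^-9 m)
v = 1.45 × 10^2 m/s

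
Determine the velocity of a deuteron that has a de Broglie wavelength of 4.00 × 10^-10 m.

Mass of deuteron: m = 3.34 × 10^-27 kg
4.96 × 10^2 m/s

From the de Broglie relation λ = h/(mv), we solve for v:

v = h/(mλ)
v = (6.626 × 10^-34 J·s) / (3.34 × 10^-27 kg × 4.00 × 10^-10 m)
v = 4.96 × 10^2 m/s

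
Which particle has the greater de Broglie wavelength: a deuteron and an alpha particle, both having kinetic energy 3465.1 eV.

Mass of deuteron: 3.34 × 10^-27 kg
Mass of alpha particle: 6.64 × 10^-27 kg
The deuteron has the longer wavelength.

Using λ = h/√(2mKE):

For deuteron: λ₁ = h/√(2m₁KE) = 3.44 × 10^-13 m
For alpha particle: λ₂ = h/√(2m₂KE) = 2.44 × 10^-13 m

Since λ ∝ 1/√m at constant kinetic energy, the lighter particle has the longer wavelength.

The deuteron has the longer de Broglie wavelength.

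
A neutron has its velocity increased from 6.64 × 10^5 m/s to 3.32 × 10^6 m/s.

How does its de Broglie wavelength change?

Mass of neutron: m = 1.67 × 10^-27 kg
The wavelength decreases by a factor of 5.

Using λ = h/(mv):

Initial wavelength: λ₁ = h/(mv₁) = 5.98 × 10^-13 m
Final wavelength: λ₂ = h/(mv₂) = 1.20 × 10^-13 m

Since λ ∝ 1/v, when velocity increases by a factor of 5, the wavelength decreases by a factor of 5.

λ₂/λ₁ = v₁/v₂ = 1/5

The wavelength decreases by a factor of 5.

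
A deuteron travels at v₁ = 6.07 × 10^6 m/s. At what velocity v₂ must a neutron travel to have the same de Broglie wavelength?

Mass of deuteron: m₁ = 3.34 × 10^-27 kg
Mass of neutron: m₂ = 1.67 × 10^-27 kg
v₂ = 1.21 × 10^7 m/s

For equal de Broglie wavelengths: λ₁ = λ₂

h/(m₁v₁) = h/(m₂v₂)
m₁v₁ = m₂v₂
v₂ = v₁ · (m₁/m₂)

v₂ = 6.07 × 10^6 m/s × (3.34 × 10^-27 kg / 1.67 × 10^-27 kg)
v₂ = 1.21 × 10^7 m/s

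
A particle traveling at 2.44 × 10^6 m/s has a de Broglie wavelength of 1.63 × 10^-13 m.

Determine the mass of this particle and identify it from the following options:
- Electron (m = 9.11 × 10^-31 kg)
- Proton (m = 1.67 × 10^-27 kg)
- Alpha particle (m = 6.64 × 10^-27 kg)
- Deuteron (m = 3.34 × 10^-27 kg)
The particle is a proton.

From λ = h/(mv), solve for mass:

m = h/(λv)
m = (6.626 × 10^-34 J·s) / (1.63 × 10^-13 m × 2.44 × 10^6 m/s)
m = 1.67 × 10^-27 kg

Comparing with the listed masses, this is closest to a proton.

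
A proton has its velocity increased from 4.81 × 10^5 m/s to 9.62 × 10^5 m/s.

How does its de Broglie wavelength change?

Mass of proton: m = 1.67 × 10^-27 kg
The wavelength decreases by a factor of 2.

Using λ = h/(mv):

Initial wavelength: λ₁ = h/(mv₁) = 8.25 × 10^-13 m
Final wavelength: λ₂ = h/(mv₂) = 4.12 × 10^-13 m

Since λ ∝ 1/v, when velocity increases by a factor of 2, the wavelength decreases by a factor of 2.

λ₂/λ₁ = v₁/v₂ = 1/2

The wavelength decreases by a factor of 2.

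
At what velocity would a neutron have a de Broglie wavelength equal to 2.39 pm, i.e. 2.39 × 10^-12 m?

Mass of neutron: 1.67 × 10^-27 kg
1.66 × 10^5 m/s

From λ = h/(mv), solve for v:

v = h/(mλ)
v = (6.626 × 10^-34 J·s) / (1.67 × 10^-27 kg × 2.39 × 10^-12 m)
v = 1.66 × 10^5 m/s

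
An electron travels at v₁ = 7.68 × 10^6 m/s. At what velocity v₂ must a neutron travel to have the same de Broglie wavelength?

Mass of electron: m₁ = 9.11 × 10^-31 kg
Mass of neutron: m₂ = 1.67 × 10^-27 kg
v₂ = 4.19 × 10^3 m/s

For equal de Broglie wavelengths: λ₁ = λ₂

h/(m₁v₁) = h/(m₂v₂)
m₁v₁ = m₂v₂
v₂ = v₁ · (m₁/m₂)

v₂ = 7.68 × 10^6 m/s × (9.11 × 10^-31 kg / 1.67 × 10^-27 kg)
v₂ = 4.19 × 10^3 m/s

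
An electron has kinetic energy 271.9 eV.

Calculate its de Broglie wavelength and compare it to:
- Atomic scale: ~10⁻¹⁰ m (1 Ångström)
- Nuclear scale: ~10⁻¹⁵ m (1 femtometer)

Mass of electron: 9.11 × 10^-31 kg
λ = 7.44 × 10^-11 m, which is between nuclear and atomic scales.

Using λ = h/√(2mKE):

KE = 271.9 eV = 4.356 × 10^-17 J

λ = h/√(2mKE)
λ = (6.626 × 10^-34 J·s) / √(2 × 9.11 × 10^-31 kg × 4.356 × 10^-17 J)
λ = 7.44 × 10^-11 m

Comparison:
- Atomic scale (10⁻¹⁰ m): λ is 0.74× this size
- Nuclear scale (10⁻¹⁵ m): λ is 7.4e+04× this size

The wavelength is between nuclear and atomic scales.

This wavelength is appropriate for probing atomic structure but too large for nuclear physics experiments.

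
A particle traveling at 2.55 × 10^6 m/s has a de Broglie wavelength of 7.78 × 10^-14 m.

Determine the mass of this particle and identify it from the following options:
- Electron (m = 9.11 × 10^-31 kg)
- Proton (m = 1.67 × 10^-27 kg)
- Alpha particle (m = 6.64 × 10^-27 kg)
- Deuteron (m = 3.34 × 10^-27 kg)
The particle is a deuteron.

From λ = h/(mv), solve for mass:

m = h/(λv)
m = (6.626 × 10^-34 J·s) / (7.78 × 10^-14 m × 2.55 × 10^6 m/s)
m = 3.34 × 10^-27 kg

Comparing with the listed masses, this is closest to a deuteron.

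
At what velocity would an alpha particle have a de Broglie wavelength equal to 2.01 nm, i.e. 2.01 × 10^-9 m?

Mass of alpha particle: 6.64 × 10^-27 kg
4.96 × 10^1 m/s

From λ = h/(mv), solve for v:

v = h/(mλ)
v = (6.626 × 10^-34 J·s) / (6.64 × 10^-27 kg × 2.01 × 10^-9 m)
v = 4.96 × 10^1 m/s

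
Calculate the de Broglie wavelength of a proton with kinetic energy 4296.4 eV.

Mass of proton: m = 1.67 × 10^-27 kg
4.37 × 10^-13 m

Using λ = h/√(2mKE):

First convert KE to Joules: KE = 4296.4 eV = 6.884 × 10^-16 J

λ = h/√(2mKE)
λ = (6.626 × 10^-34 J·s) / √(2 × 1.67 × 10^-27 kg × 6.884 × 10^-16 J)
λ = 4.37 × 10^-13 m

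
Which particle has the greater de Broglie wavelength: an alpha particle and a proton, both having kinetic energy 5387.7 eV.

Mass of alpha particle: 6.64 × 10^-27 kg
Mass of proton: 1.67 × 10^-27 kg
The proton has the longer wavelength.

Using λ = h/√(2mKE):

For alpha particle: λ₁ = h/√(2m₁KE) = 1.96 × 10^-13 m
For proton: λ₂ = h/√(2m₂KE) = 3.90 × 10^-13 m

Since λ ∝ 1/√m at constant kinetic energy, the lighter particle has the longer wavelength.

The proton has the longer de Broglie wavelength.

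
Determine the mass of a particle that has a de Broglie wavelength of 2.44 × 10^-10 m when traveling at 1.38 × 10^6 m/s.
1.97 × 10^-30 kg

From the de Broglie relation λ = h/(mv), we solve for m:

m = h/(λv)
m = (6.626 × 10^-34 J·s) / (2.44 × 10^-10 m × 1.38 × 10^6 m/s)
m = 1.97 × 10^-30 kg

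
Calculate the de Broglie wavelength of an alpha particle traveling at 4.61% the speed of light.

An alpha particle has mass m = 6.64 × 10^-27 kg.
7.22 × 10^-15 m

Using the de Broglie relation λ = h/(mv):

v = 4.61% × c = 1.382 × 10^7 m/s

λ = h/(mv)
λ = (6.626 × 10^-34 J·s) / (6.64 × 10^-27 kg × 1.382 × 10^7 m/s)
λ = 7.22 × 10^-15 m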